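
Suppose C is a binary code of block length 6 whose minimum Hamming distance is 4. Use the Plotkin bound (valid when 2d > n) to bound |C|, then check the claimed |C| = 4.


Plotkin bound M ≤ 4; given |C| = 4 ≤ bound (satisfied).

Check applicability: 2d = 8, n = 6.
2d − n = 2 > 0, so Plotkin applies.
Compute d/(2d−n) = 4/2 ≈ 2.0000.
⌊d/(2d−n)⌋ = 2.
Plotkin bound: M ≤ 2·2 = 4.
Given |C| = 4, check: satisfied.
This |C| is at the Plotkin bound.


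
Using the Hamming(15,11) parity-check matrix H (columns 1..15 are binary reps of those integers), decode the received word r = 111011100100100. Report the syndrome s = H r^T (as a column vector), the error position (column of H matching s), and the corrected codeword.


s = (0, 0, 1, 1)^T, error position = 3, corrected codeword c = 110011100100100

Compute s = H r^T mod 2 one row at a time:
  s_1 = 0 + 0 + 1 + 0 + 0 + 1 + 0 + 0 = 2 ≡ 0 (mod 2).
  s_2 = 0 + 1 + 1 + 1 + 0 + 1 + 0 + 0 = 4 ≡ 0 (mod 2).
  s_3 = 1 + 1 + 1 + 1 + 1 + 0 + 0 + 0 = 5 ≡ 1 (mod 2).
  s_4 = 1 + 1 + 1 + 1 + 0 + 0 + 1 + 0 = 5 ≡ 1 (mod 2).
s = (0, 0, 1, 1)^T — this equals column 3 of H (binary 0011), so error is at position 3.
Correct: flip bit 3 of r = 111011100100100 to get c = 110011100100100.


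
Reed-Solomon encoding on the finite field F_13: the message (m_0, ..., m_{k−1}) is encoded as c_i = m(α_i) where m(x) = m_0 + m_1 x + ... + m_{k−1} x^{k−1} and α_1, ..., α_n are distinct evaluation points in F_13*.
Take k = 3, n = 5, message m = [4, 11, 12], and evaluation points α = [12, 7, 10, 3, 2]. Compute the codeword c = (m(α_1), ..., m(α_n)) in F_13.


c = [5, 6, 1, 2, 9]

Message polynomial: m(x) = 4 + 11·x + 12·x^2 (mod 13).
For each evaluation point α_i, compute m(α_i) mod 13:
  α_1 = 12: Horner steps 12 → 12 → 5, so m(12) = 5.
  α_2 = 7: Horner steps 12 → 4 → 6, so m(7) = 6.
  α_3 = 10: Horner steps 12 → 1 → 1, so m(10) = 1.
  α_4 = 3: Horner steps 12 → 8 → 2, so m(3) = 2.
  α_5 = 2: Horner steps 12 → 9 → 9, so m(2) = 9.
Codeword c = [5, 6, 1, 2, 9] ∈ F_13^5.


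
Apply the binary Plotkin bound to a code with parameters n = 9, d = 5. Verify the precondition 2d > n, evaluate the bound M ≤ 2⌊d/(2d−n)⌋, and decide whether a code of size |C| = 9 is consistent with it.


Plotkin bound M ≤ 10; given |C| = 9 ≤ bound (satisfied).

Check applicability: 2d = 10, n = 9.
2d − n = 1 > 0, so Plotkin applies.
Compute d/(2d−n) = 5/1 ≈ 5.0000.
⌊d/(2d−n)⌋ = 5.
Plotkin bound: M ≤ 2·5 = 10.
Given |C| = 9, check: satisfied.
This |C| is below the Plotkin bound.


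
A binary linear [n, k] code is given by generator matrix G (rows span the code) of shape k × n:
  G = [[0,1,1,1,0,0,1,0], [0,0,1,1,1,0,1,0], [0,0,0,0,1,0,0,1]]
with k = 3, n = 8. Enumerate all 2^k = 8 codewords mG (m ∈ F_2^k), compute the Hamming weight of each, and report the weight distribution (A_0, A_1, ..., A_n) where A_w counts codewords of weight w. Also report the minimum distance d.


Weight distribution: A_0 = 1, A_2 = 3, A_4 = 3, A_6 = 1. Minimum distance d = 2.

Enumerate all 2^3 = 8 messages m ∈ F_2^3.
For each, compute codeword c = mG in F_2^8, then tally its weight.
  m = 000 → c = 00000000, weight = 0.
  m = 100 → c = 01110010, weight = 4.
  m = 010 → c = 00111010, weight = 4.
  m = 110 → c = 01001000, weight = 2.
  m = 001 → c = 00001001, weight = 2.
  m = 101 → c = 01111011, weight = 6.
  m = 011 → c = 00110011, weight = 4.
  m = 111 → c = 01000001, weight = 2.
Tally weights:
  weight 0: 1 codewords.
  weight 2: 3 codewords.
  weight 4: 3 codewords.
  weight 6: 1 codewords.
Minimum distance d = smallest w > 0 with A_w > 0 = 2.
Sanity: Σ A_w = 8 = 2^3 = 8 ✓.


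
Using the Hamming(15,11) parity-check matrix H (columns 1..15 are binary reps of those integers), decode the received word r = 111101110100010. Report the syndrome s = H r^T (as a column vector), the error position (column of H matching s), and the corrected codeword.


s = (1, 0, 0, 1)^T, error position = 9, corrected codeword c = 111101111100010

Compute s = H r^T mod 2 one row at a time:
  s_1 = 1 + 0 + 1 + 0 + 0 + 0 + 1 + 0 = 3 ≡ 1 (mod 2).
  s_2 = 1 + 0 + 1 + 1 + 0 + 0 + 1 + 0 = 4 ≡ 0 (mod 2).
  s_3 = 1 + 1 + 1 + 1 + 1 + 0 + 1 + 0 = 6 ≡ 0 (mod 2).
  s_4 = 1 + 1 + 0 + 1 + 0 + 0 + 0 + 0 = 3 ≡ 1 (mod 2).
s = (1, 0, 0, 1)^T — this equals column 9 of H (binary 1001), so error is at position 9.
Correct: flip bit 9 of r = 111101110100010 to get c = 111101111100010.


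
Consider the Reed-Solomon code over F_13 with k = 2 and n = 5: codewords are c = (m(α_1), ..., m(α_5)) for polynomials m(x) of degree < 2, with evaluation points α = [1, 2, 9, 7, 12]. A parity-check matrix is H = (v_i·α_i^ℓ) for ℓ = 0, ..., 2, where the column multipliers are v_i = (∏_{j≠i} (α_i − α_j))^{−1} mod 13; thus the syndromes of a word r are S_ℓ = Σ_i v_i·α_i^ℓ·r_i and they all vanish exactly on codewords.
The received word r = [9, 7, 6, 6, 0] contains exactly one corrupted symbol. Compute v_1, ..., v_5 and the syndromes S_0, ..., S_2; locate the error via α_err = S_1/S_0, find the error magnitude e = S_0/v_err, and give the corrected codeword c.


S = (9, 11, 12), error at position 4, error magnitude e = 9, c = [9, 7, 6, 10, 0].

Step 1: column multipliers v_i = (∏_{j≠i}(α_i − α_j))^{−1} mod 13.
  i = 1 (α = 1): (1−2)(1−9)(1−7)(1−12) = (−1)·(−8)·(−6)·(−11) = 528 ≡ 8, so v_1 = 8^{−1} = 5 (mod 13).
  i = 2 (α = 2): (2−1)(2−9)(2−7)(2−12) = 1·(−7)·(−5)·(−10) = −350 ≡ 1, so v_2 = 1^{−1} = 1 (mod 13).
  i = 3 (α = 9): (9−1)(9−2)(9−7)(9−12) = 8·7·2·(−3) = −336 ≡ 2, so v_3 = 2^{−1} = 7 (mod 13).
  i = 4 (α = 7): (7−1)(7−2)(7−9)(7−12) = 6·5·(−2)·(−5) = 300 ≡ 1, so v_4 = 1^{−1} = 1 (mod 13).
  i = 5 (α = 12): (12−1)(12−2)(12−9)(12−7) = 11·10·3·5 = 1650 ≡ 12, so v_5 = 12^{−1} = 12 (mod 13).
  v = [5, 1, 7, 1, 12].
Step 2: syndromes of r = [9, 7, 6, 6, 0] (all sums mod 13).
  S_0 = Σ v_i r_i = 5·9 + 1·7 + 7·6 + 1·6 + 12·0 = 100 ≡ 9.
  S_1 = Σ v_i α_i r_i = 5·1·9 + 1·2·7 + 7·9·6 + 1·7·6 + 12·12·0 = 479 ≡ 11.
  α_i^2 mod 13 = [1, 4, 3, 10, 1].
  S_2 = Σ v_i α_i^2 r_i = 5·1·9 + 1·4·7 + 7·3·6 + 1·10·6 + 12·1·0 = 259 ≡ 12.
  S = (9, 11, 12) ≠ 0, so r is not a codeword (an error is present).
Step 3: locate the error. For a single error e at position i, S_ℓ = v_i·e·α_i^ℓ, so α_err = S_1/S_0.
  S_0^{−1} = 9^{−1} = 3 (mod 13), so α_err = 11·3 = 33 ≡ 7 = α_4. Error position i = 4.
  Consistency check: S_2/S_1 = 12·6 = 72 ≡ 7 = α_err ✓ (single-error assumption holds).
Step 4: error magnitude e = S_0/v_4 = S_0·∏_{j≠4}(α_4 − α_j) = 9·1 = 9 ≡ 9 (mod 13).
Step 5: correct position 4: c_4 = r_4 − e = 6 − 9 ≡ 10 (mod 13). Hence c = [9, 7, 6, 10, 0].
  Check: interpolating c through the α_i gives m(x) = 11 + 11·x (degree < 2) with m(α_i) = c_i for every i, so c is indeed a codeword.


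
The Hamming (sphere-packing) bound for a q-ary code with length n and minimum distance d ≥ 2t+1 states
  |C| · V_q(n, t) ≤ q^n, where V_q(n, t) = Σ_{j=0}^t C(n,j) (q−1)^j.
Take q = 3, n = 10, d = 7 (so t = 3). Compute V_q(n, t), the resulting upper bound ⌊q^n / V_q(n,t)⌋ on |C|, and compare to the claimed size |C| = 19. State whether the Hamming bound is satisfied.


V_q(n, t) = 1161, q^n = 59049, Hamming bound = 50, |C| = 19 ≤ bound (satisfied).

Step 1: Compute V_q(n, t) = Σ_{j=0}^3 C(n, j) (q−1)^j.
  j = 0: C(10,0)·(2)^0 = 1·1 = 1.
  j = 1: C(10,1)·(2)^1 = 10·2 = 20.
  j = 2: C(10,2)·(2)^2 = 45·4 = 180.
  j = 3: C(10,3)·(2)^3 = 120·8 = 960.
  V_q(n, t) = 1 + 20 + 180 + 960 = 1161.
Step 2: q^n = 3^10 = 59049.
Step 3: Hamming bound ⌊q^n / V_q(n,t)⌋ = ⌊59049/1161⌋ = 50.
Step 4: Compare |C| = 19 to 50: satisfied.
The claimed |C| lies below the Hamming bound.


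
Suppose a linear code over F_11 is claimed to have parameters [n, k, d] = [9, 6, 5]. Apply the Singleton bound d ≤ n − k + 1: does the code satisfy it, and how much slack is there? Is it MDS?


Singleton RHS = n − k + 1 = 4, slack = -1, bound violated (no such code; not MDS).

Singleton bound: d ≤ n − k + 1.
Here n = 9, k = 6, so n − k + 1 = 4.
Given d = 5, check d ≤ 4: NO.
Slack = (n − k + 1) − d = -1.
The slack is negative: d = 5 exceeds n − k + 1 = 4 by 1, so the Singleton bound is violated and no linear [9, 6, 5]_11 code can exist. In particular it is not MDS (MDS requires d = n − k + 1 exactly).
Description: the claimed parameters are [9, 6, 5]_11; such a code would be impossible (violates the Singleton bound).


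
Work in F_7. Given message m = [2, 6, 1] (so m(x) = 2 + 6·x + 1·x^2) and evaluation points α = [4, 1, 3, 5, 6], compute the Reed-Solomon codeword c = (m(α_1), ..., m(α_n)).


c = [0, 2, 1, 1, 4]

Message polynomial: m(x) = 2 + 6·x + 1·x^2 (mod 7).
For each evaluation point α_i, compute m(α_i) mod 7:
  α_1 = 4: Horner steps 1 → 3 → 0, so m(4) = 0.
  α_2 = 1: Horner steps 1 → 0 → 2, so m(1) = 2.
  α_3 = 3: Horner steps 1 → 2 → 1, so m(3) = 1.
  α_4 = 5: Horner steps 1 → 4 → 1, so m(5) = 1.
  α_5 = 6: Horner steps 1 → 5 → 4, so m(6) = 4.
Codeword c = [0, 2, 1, 1, 4] ∈ F_7^5.


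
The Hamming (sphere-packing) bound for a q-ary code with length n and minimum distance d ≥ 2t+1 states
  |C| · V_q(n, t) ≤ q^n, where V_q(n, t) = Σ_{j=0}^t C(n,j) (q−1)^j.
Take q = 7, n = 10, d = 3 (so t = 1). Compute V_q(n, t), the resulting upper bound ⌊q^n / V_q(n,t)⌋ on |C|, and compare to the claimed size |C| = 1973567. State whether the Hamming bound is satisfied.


V_q(n, t) = 61, q^n = 282475249, Hamming bound = 4630741, |C| = 1973567 ≤ bound (satisfied).

Step 1: Compute V_q(n, t) = Σ_{j=0}^1 C(n, j) (q−1)^j.
  j = 0: C(10,0)·(6)^0 = 1·1 = 1.
  j = 1: C(10,1)·(6)^1 = 10·6 = 60.
  V_q(n, t) = 1 + 60 = 61.
Step 2: q^n = 7^10 = 282475249.
Step 3: Hamming bound ⌊q^n / V_q(n,t)⌋ = ⌊282475249/61⌋ = 4630741.
Step 4: Compare |C| = 1973567 to 4630741: satisfied.
The claimed |C| lies below the Hamming bound.


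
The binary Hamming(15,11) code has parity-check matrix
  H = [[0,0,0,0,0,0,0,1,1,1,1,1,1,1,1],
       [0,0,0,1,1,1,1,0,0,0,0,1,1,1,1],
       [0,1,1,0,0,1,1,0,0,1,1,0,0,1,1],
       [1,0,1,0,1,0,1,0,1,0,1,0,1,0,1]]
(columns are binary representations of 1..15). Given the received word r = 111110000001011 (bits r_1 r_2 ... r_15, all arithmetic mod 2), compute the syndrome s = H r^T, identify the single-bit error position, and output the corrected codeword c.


s = (1, 1, 0, 0)^T, error position = 12, corrected codeword c = 111110000000011

Compute s = H r^T mod 2 one row at a time:
  s_1 = 0 + 0 + 0 + 0 + 1 + 0 + 1 + 1 = 3 ≡ 1 (mod 2).
  s_2 = 1 + 1 + 0 + 0 + 1 + 0 + 1 + 1 = 5 ≡ 1 (mod 2).
  s_3 = 1 + 1 + 0 + 0 + 0 + 0 + 1 + 1 = 4 ≡ 0 (mod 2).
  s_4 = 1 + 1 + 1 + 0 + 0 + 0 + 0 + 1 = 4 ≡ 0 (mod 2).
s = (1, 1, 0, 0)^T — this equals column 12 of H (binary 1100), so error is at position 12.
Correct: flip bit 12 of r = 111110000001011 to get c = 111110000000011.


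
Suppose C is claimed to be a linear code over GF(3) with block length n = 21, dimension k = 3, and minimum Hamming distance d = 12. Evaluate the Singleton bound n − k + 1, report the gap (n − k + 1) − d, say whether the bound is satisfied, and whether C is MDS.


Singleton RHS = n − k + 1 = 19, slack = 7, bound satisfied, not MDS.

Singleton bound: d ≤ n − k + 1.
Here n = 21, k = 3, so n − k + 1 = 19.
Given d = 12, check d ≤ 19: YES.
Slack = (n − k + 1) − d = 7.
The code is NOT MDS (slack = 7 > 0).
Description: the claimed parameters are [21, 3, 12]_3; such a code would be non-MDS.


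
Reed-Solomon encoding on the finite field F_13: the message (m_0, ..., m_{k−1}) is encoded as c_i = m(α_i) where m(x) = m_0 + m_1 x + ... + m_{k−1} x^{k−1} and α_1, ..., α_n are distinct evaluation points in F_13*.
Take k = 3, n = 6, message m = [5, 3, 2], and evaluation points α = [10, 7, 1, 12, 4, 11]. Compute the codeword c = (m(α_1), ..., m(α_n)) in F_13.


c = [1, 7, 10, 4, 10, 7]

Message polynomial: m(x) = 5 + 3·x + 2·x^2 (mod 13).
For each evaluation point α_i, compute m(α_i) mod 13:
  α_1 = 10: Horner steps 2 → 10 → 1, so m(10) = 1.
  α_2 = 7: Horner steps 2 → 4 → 7, so m(7) = 7.
  α_3 = 1: Horner steps 2 → 5 → 10, so m(1) = 10.
  α_4 = 12: Horner steps 2 → 1 → 4, so m(12) = 4.
  α_5 = 4: Horner steps 2 → 11 → 10, so m(4) = 10.
  α_6 = 11: Horner steps 2 → 12 → 7, so m(11) = 7.
Codeword c = [1, 7, 10, 4, 10, 7] ∈ F_13^6.


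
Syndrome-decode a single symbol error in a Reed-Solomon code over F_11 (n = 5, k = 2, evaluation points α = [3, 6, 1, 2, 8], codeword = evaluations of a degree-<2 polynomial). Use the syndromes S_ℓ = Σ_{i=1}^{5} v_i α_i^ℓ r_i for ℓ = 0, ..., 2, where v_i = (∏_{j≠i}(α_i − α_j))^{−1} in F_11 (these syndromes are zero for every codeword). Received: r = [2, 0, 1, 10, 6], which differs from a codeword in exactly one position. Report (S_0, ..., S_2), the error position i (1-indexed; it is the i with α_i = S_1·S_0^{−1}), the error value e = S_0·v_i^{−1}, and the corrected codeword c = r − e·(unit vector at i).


S = (4, 4, 4), error at position 3, error magnitude e = 5, c = [2, 0, 7, 10, 6].

Step 1: column multipliers v_i = (∏_{j≠i}(α_i − α_j))^{−1} mod 11.
  i = 1 (α = 3): (3−6)(3−1)(3−2)(3−8) = (−3)·2·1·(−5) = 30 ≡ 8, so v_1 = 8^{−1} = 7 (mod 11).
  i = 2 (α = 6): (6−3)(6−1)(6−2)(6−8) = 3·5·4·(−2) = −120 ≡ 1, so v_2 = 1^{−1} = 1 (mod 11).
  i = 3 (α = 1): (1−3)(1−6)(1−2)(1−8) = (−2)·(−5)·(−1)·(−7) = 70 ≡ 4, so v_3 = 4^{−1} = 3 (mod 11).
  i = 4 (α = 2): (2−3)(2−6)(2−1)(2−8) = (−1)·(−4)·1·(−6) = −24 ≡ 9, so v_4 = 9^{−1} = 5 (mod 11).
  i = 5 (α = 8): (8−3)(8−6)(8−1)(8−2) = 5·2·7·6 = 420 ≡ 2, so v_5 = 2^{−1} = 6 (mod 11).
  v = [7, 1, 3, 5, 6].
Step 2: syndromes of r = [2, 0, 1, 10, 6] (all sums mod 11).
  S_0 = Σ v_i r_i = 7·2 + 1·0 + 3·1 + 5·10 + 6·6 = 103 ≡ 4.
  S_1 = Σ v_i α_i r_i = 7·3·2 + 1·6·0 + 3·1·1 + 5·2·10 + 6·8·6 = 433 ≡ 4.
  α_i^2 mod 11 = [9, 3, 1, 4, 9].
  S_2 = Σ v_i α_i^2 r_i = 7·9·2 + 1·3·0 + 3·1·1 + 5·4·10 + 6·9·6 = 653 ≡ 4.
  S = (4, 4, 4) ≠ 0, so r is not a codeword (an error is present).
Step 3: locate the error. For a single error e at position i, S_ℓ = v_i·e·α_i^ℓ, so α_err = S_1/S_0.
  S_0^{−1} = 4^{−1} = 3 (mod 11), so α_err = 4·3 = 12 ≡ 1 = α_3. Error position i = 3.
  Consistency check: S_2/S_1 = 4·3 = 12 ≡ 1 = α_err ✓ (single-error assumption holds).
Step 4: error magnitude e = S_0/v_3 = S_0·∏_{j≠3}(α_3 − α_j) = 4·4 = 16 ≡ 5 (mod 11).
Step 5: correct position 3: c_3 = r_3 − e = 1 − 5 ≡ 7 (mod 11). Hence c = [2, 0, 7, 10, 6].
  Check: interpolating c through the α_i gives m(x) = 4 + 3·x (degree < 2) with m(α_i) = c_i for every i, so c is indeed a codeword.


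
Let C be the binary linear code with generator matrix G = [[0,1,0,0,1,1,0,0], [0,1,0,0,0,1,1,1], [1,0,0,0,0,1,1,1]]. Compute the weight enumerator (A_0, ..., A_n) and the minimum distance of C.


Weight distribution: A_0 = 1, A_2 = 1, A_3 = 3, A_4 = 2, A_5 = 1. Minimum distance d = 2.

Enumerate all 2^3 = 8 messages m ∈ F_2^3.
For each, compute codeword c = mG in F_2^8, then tally its weight.
  m = 000 → c = 00000000, weight = 0.
  m = 100 → c = 01001100, weight = 3.
  m = 010 → c = 01000111, weight = 4.
  m = 110 → c = 00001011, weight = 3.
  m = 001 → c = 10000111, weight = 4.
  m = 101 → c = 11001011, weight = 5.
  m = 011 → c = 11000000, weight = 2.
  m = 111 → c = 10001100, weight = 3.
Tally weights:
  weight 0: 1 codewords.
  weight 2: 1 codewords.
  weight 3: 3 codewords.
  weight 4: 2 codewords.
  weight 5: 1 codewords.
Minimum distance d = smallest w > 0 with A_w > 0 = 2.
Sanity: Σ A_w = 8 = 2^3 = 8 ✓.


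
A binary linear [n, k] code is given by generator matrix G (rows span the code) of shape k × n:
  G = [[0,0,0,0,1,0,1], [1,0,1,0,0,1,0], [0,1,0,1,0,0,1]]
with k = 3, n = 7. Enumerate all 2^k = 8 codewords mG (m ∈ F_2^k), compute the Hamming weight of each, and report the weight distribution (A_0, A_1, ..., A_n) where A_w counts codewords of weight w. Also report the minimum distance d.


Weight distribution: A_0 = 1, A_2 = 1, A_3 = 3, A_5 = 1, A_6 = 2. Minimum distance d = 2.

Enumerate all 2^3 = 8 messages m ∈ F_2^3.
For each, compute codeword c = mG in F_2^7, then tally its weight.
  m = 000 → c = 0000000, weight = 0.
  m = 100 → c = 0000101, weight = 2.
  m = 010 → c = 1010010, weight = 3.
  m = 110 → c = 1010111, weight = 5.
  m = 001 → c = 0101001, weight = 3.
  m = 101 → c = 0101100, weight = 3.
  m = 011 → c = 1111011, weight = 6.
  m = 111 → c = 1111110, weight = 6.
Tally weights:
  weight 0: 1 codewords.
  weight 2: 1 codewords.
  weight 3: 3 codewords.
  weight 5: 1 codewords.
  weight 6: 2 codewords.
Minimum distance d = smallest w > 0 with A_w > 0 = 2.
Sanity: Σ A_w = 8 = 2^3 = 8 ✓.


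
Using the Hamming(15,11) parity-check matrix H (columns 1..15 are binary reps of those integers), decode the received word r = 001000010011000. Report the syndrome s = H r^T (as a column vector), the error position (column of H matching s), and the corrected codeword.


s = (1, 1, 0, 0)^T, error position = 12, corrected codeword c = 001000010010000

Compute s = H r^T mod 2 one row at a time:
  s_1 = 1 + 0 + 0 + 1 + 1 + 0 + 0 + 0 = 3 ≡ 1 (mod 2).
  s_2 = 0 + 0 + 0 + 0 + 1 + 0 + 0 + 0 = 1 ≡ 1 (mod 2).
  s_3 = 0 + 1 + 0 + 0 + 0 + 1 + 0 + 0 = 2 ≡ 0 (mod 2).
  s_4 = 0 + 1 + 0 + 0 + 0 + 1 + 0 + 0 = 2 ≡ 0 (mod 2).
s = (1, 1, 0, 0)^T — this equals column 12 of H (binary 1100), so error is at position 12.
Correct: flip bit 12 of r = 001000010011000 to get c = 001000010010000.


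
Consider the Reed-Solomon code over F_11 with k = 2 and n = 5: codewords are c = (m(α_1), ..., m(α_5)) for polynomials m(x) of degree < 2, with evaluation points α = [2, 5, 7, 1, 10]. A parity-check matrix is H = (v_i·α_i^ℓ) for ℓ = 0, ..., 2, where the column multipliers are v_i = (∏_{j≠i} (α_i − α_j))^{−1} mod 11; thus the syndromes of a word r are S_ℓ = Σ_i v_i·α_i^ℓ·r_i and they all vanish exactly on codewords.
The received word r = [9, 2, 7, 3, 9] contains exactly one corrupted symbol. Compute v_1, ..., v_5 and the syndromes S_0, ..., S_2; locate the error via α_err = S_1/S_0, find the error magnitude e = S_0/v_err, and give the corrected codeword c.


S = (9, 7, 3), error at position 1, error magnitude e = 9, c = [0, 2, 7, 3, 9].

Step 1: column multipliers v_i = (∏_{j≠i}(α_i − α_j))^{−1} mod 11.
  i = 1 (α = 2): (2−5)(2−7)(2−1)(2−10) = (−3)·(−5)·1·(−8) = −120 ≡ 1, so v_1 = 1^{−1} = 1 (mod 11).
  i = 2 (α = 5): (5−2)(5−7)(5−1)(5−10) = 3·(−2)·4·(−5) = 120 ≡ 10, so v_2 = 10^{−1} = 10 (mod 11).
  i = 3 (α = 7): (7−2)(7−5)(7−1)(7−10) = 5·2·6·(−3) = −180 ≡ 7, so v_3 = 7^{−1} = 8 (mod 11).
  i = 4 (α = 1): (1−2)(1−5)(1−7)(1−10) = (−1)·(−4)·(−6)·(−9) = 216 ≡ 7, so v_4 = 7^{−1} = 8 (mod 11).
  i = 5 (α = 10): (10−2)(10−5)(10−7)(10−1) = 8·5·3·9 = 1080 ≡ 2, so v_5 = 2^{−1} = 6 (mod 11).
  v = [1, 10, 8, 8, 6].
Step 2: syndromes of r = [9, 2, 7, 3, 9] (all sums mod 11).
  S_0 = Σ v_i r_i = 1·9 + 10·2 + 8·7 + 8·3 + 6·9 = 163 ≡ 9.
  S_1 = Σ v_i α_i r_i = 1·2·9 + 10·5·2 + 8·7·7 + 8·1·3 + 6·10·9 = 1074 ≡ 7.
  α_i^2 mod 11 = [4, 3, 5, 1, 1].
  S_2 = Σ v_i α_i^2 r_i = 1·4·9 + 10·3·2 + 8·5·7 + 8·1·3 + 6·1·9 = 454 ≡ 3.
  S = (9, 7, 3) ≠ 0, so r is not a codeword (an error is present).
Step 3: locate the error. For a single error e at position i, S_ℓ = v_i·e·α_i^ℓ, so α_err = S_1/S_0.
  S_0^{−1} = 9^{−1} = 5 (mod 11), so α_err = 7·5 = 35 ≡ 2 = α_1. Error position i = 1.
  Consistency check: S_2/S_1 = 3·8 = 24 ≡ 2 = α_err ✓ (single-error assumption holds).
Step 4: error magnitude e = S_0/v_1 = S_0·∏_{j≠1}(α_1 − α_j) = 9·1 = 9 ≡ 9 (mod 11).
Step 5: correct position 1: c_1 = r_1 − e = 9 − 9 ≡ 0 (mod 11). Hence c = [0, 2, 7, 3, 9].
  Check: interpolating c through the α_i gives m(x) = 6 + 8·x (degree < 2) with m(α_i) = c_i for every i, so c is indeed a codeword.


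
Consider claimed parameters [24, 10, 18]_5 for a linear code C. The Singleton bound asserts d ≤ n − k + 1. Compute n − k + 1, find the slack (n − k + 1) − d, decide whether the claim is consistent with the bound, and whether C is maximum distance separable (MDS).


Singleton RHS = n − k + 1 = 15, slack = -3, bound violated (no such code; not MDS).

Singleton bound: d ≤ n − k + 1.
Here n = 24, k = 10, so n − k + 1 = 15.
Given d = 18, check d ≤ 15: NO.
Slack = (n − k + 1) − d = -3.
The slack is negative: d = 18 exceeds n − k + 1 = 15 by 3, so the Singleton bound is violated and no linear [24, 10, 18]_5 code can exist. In particular it is not MDS (MDS requires d = n − k + 1 exactly).
Description: the claimed parameters are [24, 10, 18]_5; such a code would be impossible (violates the Singleton bound).


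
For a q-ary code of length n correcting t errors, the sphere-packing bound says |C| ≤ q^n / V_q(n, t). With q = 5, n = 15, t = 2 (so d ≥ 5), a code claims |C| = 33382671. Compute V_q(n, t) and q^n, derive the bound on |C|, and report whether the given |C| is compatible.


V_q(n, t) = 1741, q^n = 30517578125, Hamming bound = 17528764, |C| = 33382671 > bound (violated).

Step 1: Compute V_q(n, t) = Σ_{j=0}^2 C(n, j) (q−1)^j.
  j = 0: C(15,0)·(4)^0 = 1·1 = 1.
  j = 1: C(15,1)·(4)^1 = 15·4 = 60.
  j = 2: C(15,2)·(4)^2 = 105·16 = 1680.
  V_q(n, t) = 1 + 60 + 1680 = 1741.
Step 2: q^n = 5^15 = 30517578125.
Step 3: Hamming bound ⌊q^n / V_q(n,t)⌋ = ⌊30517578125/1741⌋ = 17528764.
Step 4: Compare |C| = 33382671 to 17528764: violated.
The claimed |C| lies above the Hamming bound, so no 5-ary code of length 15 with d ≥ 5 can have 33382671 codewords.


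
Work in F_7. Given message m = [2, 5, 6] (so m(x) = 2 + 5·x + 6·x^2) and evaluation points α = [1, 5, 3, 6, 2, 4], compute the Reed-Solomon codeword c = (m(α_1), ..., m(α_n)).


c = [6, 2, 1, 3, 1, 6]

Message polynomial: m(x) = 2 + 5·x + 6·x^2 (mod 7).
For each evaluation point α_i, compute m(α_i) mod 7:
  α_1 = 1: Horner steps 6 → 4 → 6, so m(1) = 6.
  α_2 = 5: Horner steps 6 → 0 → 2, so m(5) = 2.
  α_3 = 3: Horner steps 6 → 2 → 1, so m(3) = 1.
  α_4 = 6: Horner steps 6 → 6 → 3, so m(6) = 3.
  α_5 = 2: Horner steps 6 → 3 → 1, so m(2) = 1.
  α_6 = 4: Horner steps 6 → 1 → 6, so m(4) = 6.
Codeword c = [6, 2, 1, 3, 1, 6] ∈ F_7^6.


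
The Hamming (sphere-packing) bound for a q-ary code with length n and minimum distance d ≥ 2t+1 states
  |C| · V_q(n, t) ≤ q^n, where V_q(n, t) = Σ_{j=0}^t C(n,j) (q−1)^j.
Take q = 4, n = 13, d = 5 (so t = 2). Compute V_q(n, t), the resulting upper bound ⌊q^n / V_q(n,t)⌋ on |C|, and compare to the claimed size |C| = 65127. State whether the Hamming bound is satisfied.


V_q(n, t) = 742, q^n = 67108864, Hamming bound = 90443, |C| = 65127 ≤ bound (satisfied).

Step 1: Compute V_q(n, t) = Σ_{j=0}^2 C(n, j) (q−1)^j.
  j = 0: C(13,0)·(3)^0 = 1·1 = 1.
  j = 1: C(13,1)·(3)^1 = 13·3 = 39.
  j = 2: C(13,2)·(3)^2 = 78·9 = 702.
  V_q(n, t) = 1 + 39 + 702 = 742.
Step 2: q^n = 4^13 = 67108864.
Step 3: Hamming bound ⌊q^n / V_q(n,t)⌋ = ⌊67108864/742⌋ = 90443.
Step 4: Compare |C| = 65127 to 90443: satisfied.
The claimed |C| lies below the Hamming bound.


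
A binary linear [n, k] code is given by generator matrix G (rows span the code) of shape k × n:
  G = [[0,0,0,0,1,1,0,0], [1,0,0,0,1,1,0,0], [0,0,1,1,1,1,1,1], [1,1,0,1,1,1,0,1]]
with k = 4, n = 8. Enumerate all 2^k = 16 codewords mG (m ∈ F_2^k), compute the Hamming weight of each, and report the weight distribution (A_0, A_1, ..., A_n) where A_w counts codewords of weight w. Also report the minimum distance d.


Weight distribution: A_0 = 1, A_1 = 1, A_2 = 1, A_3 = 3, A_4 = 3, A_5 = 3, A_6 = 3, A_7 = 1. Minimum distance d = 1.

Enumerate all 2^4 = 16 messages m ∈ F_2^4.
For each, compute codeword c = mG in F_2^8, then tally its weight.
  m = 0000 → c = 00000000, weight = 0.
  m = 1000 → c = 00001100, weight = 2.
  m = 0100 → c = 10001100, weight = 3.
  m = 1100 → c = 10000000, weight = 1.
  m = 0010 → c = 00111111, weight = 6.
  m = 1010 → c = 00110011, weight = 4.
  m = 0110 → c = 10110011, weight = 5.
  m = 1110 → c = 10111111, weight = 7.
  m = 0001 → c = 11011101, weight = 6.
  m = 1001 → c = 11010001, weight = 4.
  m = 0101 → c = 01010001, weight = 3.
  m = 1101 → c = 01011101, weight = 5.
  m = 0011 → c = 11100010, weight = 4.
  m = 1011 → c = 11101110, weight = 6.
  m = 0111 → c = 01101110, weight = 5.
  m = 1111 → c = 01100010, weight = 3.
Tally weights:
  weight 0: 1 codewords.
  weight 1: 1 codewords.
  weight 2: 1 codewords.
  weight 3: 3 codewords.
  weight 4: 3 codewords.
  weight 5: 3 codewords.
  weight 6: 3 codewords.
  weight 7: 1 codewords.
Minimum distance d = smallest w > 0 with A_w > 0 = 1.
Sanity: Σ A_w = 16 = 2^4 = 16 ✓.


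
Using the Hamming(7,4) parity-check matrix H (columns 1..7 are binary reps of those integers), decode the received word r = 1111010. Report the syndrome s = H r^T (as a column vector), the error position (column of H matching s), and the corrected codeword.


s = (0, 1, 0)^T, error position = 2, corrected codeword c = 1011010

Compute s = H r^T mod 2 one row at a time:
  s_1 = 1 + 0 + 1 + 0 = 2 ≡ 0 (mod 2).
  s_2 = 1 + 1 + 1 + 0 = 3 ≡ 1 (mod 2).
  s_3 = 1 + 1 + 0 + 0 = 2 ≡ 0 (mod 2).
s = (0, 1, 0)^T — this equals column 2 of H (binary 010), so error is at position 2.
Correct: flip bit 2 of r = 1111010 to get c = 1011010.


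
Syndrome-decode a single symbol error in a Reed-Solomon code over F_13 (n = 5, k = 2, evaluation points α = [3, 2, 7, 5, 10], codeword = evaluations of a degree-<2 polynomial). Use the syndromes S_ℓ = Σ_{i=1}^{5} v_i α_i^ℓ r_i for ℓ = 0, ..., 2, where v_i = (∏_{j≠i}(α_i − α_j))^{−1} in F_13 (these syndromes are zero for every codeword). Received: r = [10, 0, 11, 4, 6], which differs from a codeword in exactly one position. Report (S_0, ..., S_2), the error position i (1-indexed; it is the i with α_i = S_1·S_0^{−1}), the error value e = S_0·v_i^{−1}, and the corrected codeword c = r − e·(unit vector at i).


S = (7, 5, 11), error at position 5, error magnitude e = 4, c = [10, 0, 11, 4, 2].

Step 1: column multipliers v_i = (∏_{j≠i}(α_i − α_j))^{−1} mod 13.
  i = 1 (α = 3): (3−2)(3−7)(3−5)(3−10) = 1·(−4)·(−2)·(−7) = −56 ≡ 9, so v_1 = 9^{−1} = 3 (mod 13).
  i = 2 (α = 2): (2−3)(2−7)(2−5)(2−10) = (−1)·(−5)·(−3)·(−8) = 120 ≡ 3, so v_2 = 3^{−1} = 9 (mod 13).
  i = 3 (α = 7): (7−3)(7−2)(7−5)(7−10) = 4·5·2·(−3) = −120 ≡ 10, so v_3 = 10^{−1} = 4 (mod 13).
  i = 4 (α = 5): (5−3)(5−2)(5−7)(5−10) = 2·3·(−2)·(−5) = 60 ≡ 8, so v_4 = 8^{−1} = 5 (mod 13).
  i = 5 (α = 10): (10−3)(10−2)(10−7)(10−5) = 7·8·3·5 = 840 ≡ 8, so v_5 = 8^{−1} = 5 (mod 13).
  v = [3, 9, 4, 5, 5].
Step 2: syndromes of r = [10, 0, 11, 4, 6] (all sums mod 13).
  S_0 = Σ v_i r_i = 3·10 + 9·0 + 4·11 + 5·4 + 5·6 = 124 ≡ 7.
  S_1 = Σ v_i α_i r_i = 3·3·10 + 9·2·0 + 4·7·11 + 5·5·4 + 5·10·6 = 798 ≡ 5.
  α_i^2 mod 13 = [9, 4, 10, 12, 9].
  S_2 = Σ v_i α_i^2 r_i = 3·9·10 + 9·4·0 + 4·10·11 + 5·12·4 + 5·9·6 = 1220 ≡ 11.
  S = (7, 5, 11) ≠ 0, so r is not a codeword (an error is present).
Step 3: locate the error. For a single error e at position i, S_ℓ = v_i·e·α_i^ℓ, so α_err = S_1/S_0.
  S_0^{−1} = 7^{−1} = 2 (mod 13), so α_err = 5·2 = 10 ≡ 10 = α_5. Error position i = 5.
  Consistency check: S_2/S_1 = 11·8 = 88 ≡ 10 = α_err ✓ (single-error assumption holds).
Step 4: error magnitude e = S_0/v_5 = S_0·∏_{j≠5}(α_5 − α_j) = 7·8 = 56 ≡ 4 (mod 13).
Step 5: correct position 5: c_5 = r_5 − e = 6 − 4 ≡ 2 (mod 13). Hence c = [10, 0, 11, 4, 2].
  Check: interpolating c through the α_i gives m(x) = 6 + 10·x (degree < 2) with m(α_i) = c_i for every i, so c is indeed a codeword.


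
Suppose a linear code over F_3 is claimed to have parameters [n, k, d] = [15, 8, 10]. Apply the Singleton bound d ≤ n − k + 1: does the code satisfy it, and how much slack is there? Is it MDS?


Singleton RHS = n − k + 1 = 8, slack = -2, bound violated (no such code; not MDS).

Singleton bound: d ≤ n − k + 1.
Here n = 15, k = 8, so n − k + 1 = 8.
Given d = 10, check d ≤ 8: NO.
Slack = (n − k + 1) − d = -2.
The slack is negative: d = 10 exceeds n − k + 1 = 8 by 2, so the Singleton bound is violated and no linear [15, 8, 10]_3 code can exist. In particular it is not MDS (MDS requires d = n − k + 1 exactly).
Description: the claimed parameters are [15, 8, 10]_3; such a code would be impossible (violates the Singleton bound).


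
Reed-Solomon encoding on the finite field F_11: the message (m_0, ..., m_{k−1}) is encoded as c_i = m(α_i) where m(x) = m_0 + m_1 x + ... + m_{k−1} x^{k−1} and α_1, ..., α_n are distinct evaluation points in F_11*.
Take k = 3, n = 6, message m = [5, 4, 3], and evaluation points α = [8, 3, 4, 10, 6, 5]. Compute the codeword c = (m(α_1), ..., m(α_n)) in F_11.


c = [9, 0, 3, 4, 5, 1]

Message polynomial: m(x) = 5 + 4·x + 3·x^2 (mod 11).
For each evaluation point α_i, compute m(α_i) mod 11:
  α_1 = 8: Horner steps 3 → 6 → 9, so m(8) = 9.
  α_2 = 3: Horner steps 3 → 2 → 0, so m(3) = 0.
  α_3 = 4: Horner steps 3 → 5 → 3, so m(4) = 3.
  α_4 = 10: Horner steps 3 → 1 → 4, so m(10) = 4.
  α_5 = 6: Horner steps 3 → 0 → 5, so m(6) = 5.
  α_6 = 5: Horner steps 3 → 8 → 1, so m(5) = 1.
Codeword c = [9, 0, 3, 4, 5, 1] ∈ F_11^6.


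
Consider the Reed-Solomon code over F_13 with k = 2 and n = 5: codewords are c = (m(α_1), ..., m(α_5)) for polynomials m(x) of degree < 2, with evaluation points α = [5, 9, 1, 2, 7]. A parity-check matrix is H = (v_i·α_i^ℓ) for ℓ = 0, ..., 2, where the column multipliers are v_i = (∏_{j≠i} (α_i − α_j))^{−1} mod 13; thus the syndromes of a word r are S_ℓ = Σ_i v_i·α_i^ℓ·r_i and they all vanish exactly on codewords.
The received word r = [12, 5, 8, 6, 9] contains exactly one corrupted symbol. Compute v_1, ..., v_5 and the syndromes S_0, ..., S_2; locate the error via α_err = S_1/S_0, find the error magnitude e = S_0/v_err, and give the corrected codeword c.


S = (5, 12, 8), error at position 1, error magnitude e = 12, c = [0, 5, 8, 6, 9].

Step 1: column multipliers v_i = (∏_{j≠i}(α_i − α_j))^{−1} mod 13.
  i = 1 (α = 5): (5−9)(5−1)(5−2)(5−7) = (−4)·4·3·(−2) = 96 ≡ 5, so v_1 = 5^{−1} = 8 (mod 13).
  i = 2 (α = 9): (9−5)(9−1)(9−2)(9−7) = 4·8·7·2 = 448 ≡ 6, so v_2 = 6^{−1} = 11 (mod 13).
  i = 3 (α = 1): (1−5)(1−9)(1−2)(1−7) = (−4)·(−8)·(−1)·(−6) = 192 ≡ 10, so v_3 = 10^{−1} = 4 (mod 13).
  i = 4 (α = 2): (2−5)(2−9)(2−1)(2−7) = (−3)·(−7)·1·(−5) = −105 ≡ 12, so v_4 = 12^{−1} = 12 (mod 13).
  i = 5 (α = 7): (7−5)(7−9)(7−1)(7−2) = 2·(−2)·6·5 = −120 ≡ 10, so v_5 = 10^{−1} = 4 (mod 13).
  v = [8, 11, 4, 12, 4].
Step 2: syndromes of r = [12, 5, 8, 6, 9] (all sums mod 13).
  S_0 = Σ v_i r_i = 8·12 + 11·5 + 4·8 + 12·6 + 4·9 = 291 ≡ 5.
  S_1 = Σ v_i α_i r_i = 8·5·12 + 11·9·5 + 4·1·8 + 12·2·6 + 4·7·9 = 1403 ≡ 12.
  α_i^2 mod 13 = [12, 3, 1, 4, 10].
  S_2 = Σ v_i α_i^2 r_i = 8·12·12 + 11·3·5 + 4·1·8 + 12·4·6 + 4·10·9 = 1997 ≡ 8.
  S = (5, 12, 8) ≠ 0, so r is not a codeword (an error is present).
Step 3: locate the error. For a single error e at position i, S_ℓ = v_i·e·α_i^ℓ, so α_err = S_1/S_0.
  S_0^{−1} = 5^{−1} = 8 (mod 13), so α_err = 12·8 = 96 ≡ 5 = α_1. Error position i = 1.
  Consistency check: S_2/S_1 = 8·12 = 96 ≡ 5 = α_err ✓ (single-error assumption holds).
Step 4: error magnitude e = S_0/v_1 = S_0·∏_{j≠1}(α_1 − α_j) = 5·5 = 25 ≡ 12 (mod 13).
Step 5: correct position 1: c_1 = r_1 − e = 12 − 12 ≡ 0 (mod 13). Hence c = [0, 5, 8, 6, 9].
  Check: interpolating c through the α_i gives m(x) = 10 + 11·x (degree < 2) with m(α_i) = c_i for every i, so c is indeed a codeword.


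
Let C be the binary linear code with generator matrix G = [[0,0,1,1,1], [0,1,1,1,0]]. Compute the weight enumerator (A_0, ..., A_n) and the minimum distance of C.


Weight distribution: A_0 = 1, A_2 = 1, A_3 = 2. Minimum distance d = 2.

Enumerate all 2^2 = 4 messages m ∈ F_2^2.
For each, compute codeword c = mG in F_2^5, then tally its weight.
  m = 00 → c = 00000, weight = 0.
  m = 10 → c = 00111, weight = 3.
  m = 01 → c = 01110, weight = 3.
  m = 11 → c = 01001, weight = 2.
Tally weights:
  weight 0: 1 codewords.
  weight 2: 1 codewords.
  weight 3: 2 codewords.
Minimum distance d = smallest w > 0 with A_w > 0 = 2.
Sanity: Σ A_w = 4 = 2^2 = 4 ✓.


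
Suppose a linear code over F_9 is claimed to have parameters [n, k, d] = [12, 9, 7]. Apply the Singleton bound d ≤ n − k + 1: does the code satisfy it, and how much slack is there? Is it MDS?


Singleton RHS = n − k + 1 = 4, slack = -3, bound violated (no such code; not MDS).

Singleton bound: d ≤ n − k + 1.
Here n = 12, k = 9, so n − k + 1 = 4.
Given d = 7, check d ≤ 4: NO.
Slack = (n − k + 1) − d = -3.
The slack is negative: d = 7 exceeds n − k + 1 = 4 by 3, so the Singleton bound is violated and no linear [12, 9, 7]_9 code can exist. In particular it is not MDS (MDS requires d = n − k + 1 exactly).
Description: the claimed parameters are [12, 9, 7]_9; such a code would be impossible (violates the Singleton bound).


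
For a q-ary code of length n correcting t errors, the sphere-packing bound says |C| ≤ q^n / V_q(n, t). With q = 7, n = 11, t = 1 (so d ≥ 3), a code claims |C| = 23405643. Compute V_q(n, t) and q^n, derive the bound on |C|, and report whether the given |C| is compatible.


V_q(n, t) = 67, q^n = 1977326743, Hamming bound = 29512339, |C| = 23405643 ≤ bound (satisfied).

Step 1: Compute V_q(n, t) = Σ_{j=0}^1 C(n, j) (q−1)^j.
  j = 0: C(11,0)·(6)^0 = 1·1 = 1.
  j = 1: C(11,1)·(6)^1 = 11·6 = 66.
  V_q(n, t) = 1 + 66 = 67.
Step 2: q^n = 7^11 = 1977326743.
Step 3: Hamming bound ⌊q^n / V_q(n,t)⌋ = ⌊1977326743/67⌋ = 29512339.
Step 4: Compare |C| = 23405643 to 29512339: satisfied.
The claimed |C| lies below the Hamming bound.


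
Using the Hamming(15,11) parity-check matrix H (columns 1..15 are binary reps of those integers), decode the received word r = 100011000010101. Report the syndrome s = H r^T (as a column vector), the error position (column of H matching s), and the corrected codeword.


s = (1, 0, 1, 1)^T, error position = 11, corrected codeword c = 100011000000101

Compute s = H r^T mod 2 one row at a time:
  s_1 = 0 + 0 + 0 + 1 + 0 + 1 + 0 + 1 = 3 ≡ 1 (mod 2).
  s_2 = 0 + 1 + 1 + 0 + 0 + 1 + 0 + 1 = 4 ≡ 0 (mod 2).
  s_3 = 0 + 0 + 1 + 0 + 0 + 1 + 0 + 1 = 3 ≡ 1 (mod 2).
  s_4 = 1 + 0 + 1 + 0 + 0 + 1 + 1 + 1 = 5 ≡ 1 (mod 2).
s = (1, 0, 1, 1)^T — this equals column 11 of H (binary 1011), so error is at position 11.
Correct: flip bit 11 of r = 100011000010101 to get c = 100011000000101.


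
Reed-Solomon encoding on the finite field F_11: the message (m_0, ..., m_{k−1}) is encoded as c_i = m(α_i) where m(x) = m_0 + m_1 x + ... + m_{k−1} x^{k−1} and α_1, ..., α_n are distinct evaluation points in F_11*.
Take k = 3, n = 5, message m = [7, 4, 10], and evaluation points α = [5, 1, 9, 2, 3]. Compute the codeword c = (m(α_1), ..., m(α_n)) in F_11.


c = [2, 10, 6, 0, 10]

Message polynomial: m(x) = 7 + 4·x + 10·x^2 (mod 11).
For each evaluation point α_i, compute m(α_i) mod 11:
  α_1 = 5: Horner steps 10 → 10 → 2, so m(5) = 2.
  α_2 = 1: Horner steps 10 → 3 → 10, so m(1) = 10.
  α_3 = 9: Horner steps 10 → 6 → 6, so m(9) = 6.
  α_4 = 2: Horner steps 10 → 2 → 0, so m(2) = 0.
  α_5 = 3: Horner steps 10 → 1 → 10, so m(3) = 10.
Codeword c = [2, 10, 6, 0, 10] ∈ F_11^5.


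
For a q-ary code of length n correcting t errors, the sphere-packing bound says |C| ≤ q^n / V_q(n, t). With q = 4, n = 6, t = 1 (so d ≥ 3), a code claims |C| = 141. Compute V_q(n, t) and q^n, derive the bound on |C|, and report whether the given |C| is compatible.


V_q(n, t) = 19, q^n = 4096, Hamming bound = 215, |C| = 141 ≤ bound (satisfied).

Step 1: Compute V_q(n, t) = Σ_{j=0}^1 C(n, j) (q−1)^j.
  j = 0: C(6,0)·(3)^0 = 1·1 = 1.
  j = 1: C(6,1)·(3)^1 = 6·3 = 18.
  V_q(n, t) = 1 + 18 = 19.
Step 2: q^n = 4^6 = 4096.
Step 3: Hamming bound ⌊q^n / V_q(n,t)⌋ = ⌊4096/19⌋ = 215.
Step 4: Compare |C| = 141 to 215: satisfied.
The claimed |C| lies below the Hamming bound.


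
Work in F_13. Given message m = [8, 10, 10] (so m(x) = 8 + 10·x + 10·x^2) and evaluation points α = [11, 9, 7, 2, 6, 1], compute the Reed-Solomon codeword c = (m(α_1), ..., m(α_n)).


c = [2, 11, 9, 3, 12, 2]

Message polynomial: m(x) = 8 + 10·x + 10·x^2 (mod 13).
For each evaluation point α_i, compute m(α_i) mod 13:
  α_1 = 11: Horner steps 10 → 3 → 2, so m(11) = 2.
  α_2 = 9: Horner steps 10 → 9 → 11, so m(9) = 11.
  α_3 = 7: Horner steps 10 → 2 → 9, so m(7) = 9.
  α_4 = 2: Horner steps 10 → 4 → 3, so m(2) = 3.
  α_5 = 6: Horner steps 10 → 5 → 12, so m(6) = 12.
  α_6 = 1: Horner steps 10 → 7 → 2, so m(1) = 2.
Codeword c = [2, 11, 9, 3, 12, 2] ∈ F_13^6.


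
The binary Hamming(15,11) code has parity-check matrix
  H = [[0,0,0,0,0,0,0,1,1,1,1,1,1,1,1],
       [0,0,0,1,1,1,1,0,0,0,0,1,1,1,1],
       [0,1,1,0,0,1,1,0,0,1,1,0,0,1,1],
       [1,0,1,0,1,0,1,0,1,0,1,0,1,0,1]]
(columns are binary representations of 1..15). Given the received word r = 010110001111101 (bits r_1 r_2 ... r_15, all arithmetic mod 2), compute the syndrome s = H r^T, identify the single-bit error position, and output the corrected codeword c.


s = (0, 1, 0, 1)^T, error position = 5, corrected codeword c = 010100001111101

Compute s = H r^T mod 2 one row at a time:
  s_1 = 0 + 1 + 1 + 1 + 1 + 1 + 0 + 1 = 6 ≡ 0 (mod 2).
  s_2 = 1 + 1 + 0 + 0 + 1 + 1 + 0 + 1 = 5 ≡ 1 (mod 2).
  s_3 = 1 + 0 + 0 + 0 + 1 + 1 + 0 + 1 = 4 ≡ 0 (mod 2).
  s_4 = 0 + 0 + 1 + 0 + 1 + 1 + 1 + 1 = 5 ≡ 1 (mod 2).
s = (0, 1, 0, 1)^T — this equals column 5 of H (binary 0101), so error is at position 5.
Correct: flip bit 5 of r = 010110001111101 to get c = 010100001111101.


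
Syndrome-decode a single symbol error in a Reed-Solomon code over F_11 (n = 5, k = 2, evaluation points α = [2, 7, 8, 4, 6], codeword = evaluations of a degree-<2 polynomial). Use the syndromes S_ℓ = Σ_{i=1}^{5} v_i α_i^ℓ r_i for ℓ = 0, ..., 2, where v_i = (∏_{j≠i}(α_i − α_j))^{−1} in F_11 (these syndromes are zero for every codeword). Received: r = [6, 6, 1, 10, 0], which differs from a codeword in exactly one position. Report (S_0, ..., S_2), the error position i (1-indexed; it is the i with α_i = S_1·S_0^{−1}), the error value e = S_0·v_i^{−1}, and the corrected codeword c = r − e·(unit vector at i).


S = (7, 3, 6), error at position 1, error magnitude e = 8, c = [9, 6, 1, 10, 0].

Step 1: column multipliers v_i = (∏_{j≠i}(α_i − α_j))^{−1} mod 11.
  i = 1 (α = 2): (2−7)(2−8)(2−4)(2−6) = (−5)·(−6)·(−2)·(−4) = 240 ≡ 9, so v_1 = 9^{−1} = 5 (mod 11).
  i = 2 (α = 7): (7−2)(7−8)(7−4)(7−6) = 5·(−1)·3·1 = −15 ≡ 7, so v_2 = 7^{−1} = 8 (mod 11).
  i = 3 (α = 8): (8−2)(8−7)(8−4)(8−6) = 6·1·4·2 = 48 ≡ 4, so v_3 = 4^{−1} = 3 (mod 11).
  i = 4 (α = 4): (4−2)(4−7)(4−8)(4−6) = 2·(−3)·(−4)·(−2) = −48 ≡ 7, so v_4 = 7^{−1} = 8 (mod 11).
  i = 5 (α = 6): (6−2)(6−7)(6−8)(6−4) = 4·(−1)·(−2)·2 = 16 ≡ 5, so v_5 = 5^{−1} = 9 (mod 11).
  v = [5, 8, 3, 8, 9].
Step 2: syndromes of r = [6, 6, 1, 10, 0] (all sums mod 11).
  S_0 = Σ v_i r_i = 5·6 + 8·6 + 3·1 + 8·10 + 9·0 = 161 ≡ 7.
  S_1 = Σ v_i α_i r_i = 5·2·6 + 8·7·6 + 3·8·1 + 8·4·10 + 9·6·0 = 740 ≡ 3.
  α_i^2 mod 11 = [4, 5, 9, 5, 3].
  S_2 = Σ v_i α_i^2 r_i = 5·4·6 + 8·5·6 + 3·9·1 + 8·5·10 + 9·3·0 = 787 ≡ 6.
  S = (7, 3, 6) ≠ 0, so r is not a codeword (an error is present).
Step 3: locate the error. For a single error e at position i, S_ℓ = v_i·e·α_i^ℓ, so α_err = S_1/S_0.
  S_0^{−1} = 7^{−1} = 8 (mod 11), so α_err = 3·8 = 24 ≡ 2 = α_1. Error position i = 1.
  Consistency check: S_2/S_1 = 6·4 = 24 ≡ 2 = α_err ✓ (single-error assumption holds).
Step 4: error magnitude e = S_0/v_1 = S_0·∏_{j≠1}(α_1 − α_j) = 7·9 = 63 ≡ 8 (mod 11).
Step 5: correct position 1: c_1 = r_1 − e = 6 − 8 ≡ 9 (mod 11). Hence c = [9, 6, 1, 10, 0].
  Check: interpolating c through the α_i gives m(x) = 8 + 6·x (degree < 2) with m(α_i) = c_i for every i, so c is indeed a codeword.
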